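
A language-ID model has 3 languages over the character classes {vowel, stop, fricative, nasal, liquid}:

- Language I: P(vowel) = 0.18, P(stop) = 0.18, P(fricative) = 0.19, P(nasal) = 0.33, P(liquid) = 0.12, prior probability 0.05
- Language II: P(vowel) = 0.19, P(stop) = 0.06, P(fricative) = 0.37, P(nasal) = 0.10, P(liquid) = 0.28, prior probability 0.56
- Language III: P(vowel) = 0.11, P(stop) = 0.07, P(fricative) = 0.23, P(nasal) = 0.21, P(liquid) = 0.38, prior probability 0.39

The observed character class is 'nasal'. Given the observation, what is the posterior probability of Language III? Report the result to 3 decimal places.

0.530

Posterior ∝ prior × likelihood, so P(k | x) ∝ P(Z=k) f_k(x); normalise over all components.
Evaluate each component's likelihood at the observed value:
  L_I = 0.33
  L_II = 0.1
  L_III = 0.21
Prior × likelihood for each component:
  P(Z=I)·L_I = 0.05 × 0.33 = 0.0165
  P(Z=II)·L_II = 0.56 × 0.1 = 0.056
  P(Z=III)·L_III = 0.39 × 0.21 = 0.0819
Sum: 0.0165 + 0.056 + 0.0819 = 0.1544
So the posterior for Language III is 0.0819 / 0.1544 ≈ 0.530.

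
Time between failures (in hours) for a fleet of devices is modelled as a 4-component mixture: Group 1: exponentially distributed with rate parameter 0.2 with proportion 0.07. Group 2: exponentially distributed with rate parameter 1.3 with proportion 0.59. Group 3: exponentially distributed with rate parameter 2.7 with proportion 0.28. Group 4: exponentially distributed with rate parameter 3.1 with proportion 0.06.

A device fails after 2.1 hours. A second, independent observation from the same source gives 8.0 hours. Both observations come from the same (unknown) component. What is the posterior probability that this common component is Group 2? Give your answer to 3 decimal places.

By Bayes' theorem, P(k | x) = w_k f_k(x) / Σ_j w_j f_j(x).
Since both observations come from the same component, the likelihood for component k is f_k(x₁)·f_k(x₂).
  p_1 = [0.131409] × [0.0403793] = 0.00530622
  p_2 = [0.0847851] × [3.95622e-05] = 3.35429e-06
  p_3 = [0.00930924] × [1.12358e-09] = 1.04596e-11
  p_4 = [0.00461429] × [5.25846e-11] = 2.4264e-13
Multiply by the mixture weights:
  w_1·p_1 = 0.07 × 0.00530622 = 0.000371435
  w_2·p_2 = 0.59 × 3.35429e-06 = 1.97903e-06
  w_3·p_3 = 0.28 × 1.04596e-11 = 2.9287e-12
  w_4·p_4 = 0.06 × 2.4264e-13 = 1.45584e-14
Evidence: 0.000371435 + 1.97903e-06 + 2.9287e-12 + 1.45584e-14 = 0.000373414
P(Group 2 | x₁, x₂) = 1.97903e-06 / 0.000373414 ≈ 0.005

0.005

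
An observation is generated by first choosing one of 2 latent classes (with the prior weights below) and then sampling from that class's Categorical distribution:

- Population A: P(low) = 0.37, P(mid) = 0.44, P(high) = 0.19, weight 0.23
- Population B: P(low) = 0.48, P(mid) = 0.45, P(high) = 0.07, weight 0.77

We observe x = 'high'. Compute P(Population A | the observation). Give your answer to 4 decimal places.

0.4477

Apply Bayes' rule: the posterior for each component is proportional to its prior times its likelihood at x.
Component likelihoods at x = 'high':
  f_A = P(high | comp) = 0.19
  f_B = P(high | comp) = 0.07
Prior × likelihood for each component:
  π_A·f_A = 0.23 × 0.19 = 0.0437
  π_B·f_B = 0.77 × 0.07 = 0.0539
Sum: 0.0437 + 0.0539 = 0.0976
P(Population A | data) = 0.0437 / 0.0976 ≈ 0.4477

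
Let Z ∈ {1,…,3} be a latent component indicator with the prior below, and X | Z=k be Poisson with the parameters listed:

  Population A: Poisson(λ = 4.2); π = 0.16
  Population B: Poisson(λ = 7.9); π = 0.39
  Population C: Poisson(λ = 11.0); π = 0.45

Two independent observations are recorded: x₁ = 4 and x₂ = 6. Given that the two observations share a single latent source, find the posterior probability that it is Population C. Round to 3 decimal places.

By Bayes' theorem, P(k | x) = w_k f_k(x) / Σ_j w_j f_j(x).
Since both observations come from the same component, the likelihood for component k is f_k(x₁)·f_k(x₂).
  p_A = [0.194424] × [0.114321] = 0.0222267
  p_B = [0.0601687] × [0.125171] = 0.00753138
  p_C = [0.0101887] × [0.0410946] = 0.000418701
Multiply by the mixture weights:
  w_A·p_A = 0.16 × 0.0222267 = 0.00355628
  w_B·p_B = 0.39 × 0.00753138 = 0.00293724
  w_C·p_C = 0.45 × 0.000418701 = 0.000188416
Normaliser: 0.00355628 + 0.00293724 + 0.000188416 = 0.00668193
P(Population C | x₁,x₂) = 0.000188416 / 0.00668193 ≈ 0.028

0.028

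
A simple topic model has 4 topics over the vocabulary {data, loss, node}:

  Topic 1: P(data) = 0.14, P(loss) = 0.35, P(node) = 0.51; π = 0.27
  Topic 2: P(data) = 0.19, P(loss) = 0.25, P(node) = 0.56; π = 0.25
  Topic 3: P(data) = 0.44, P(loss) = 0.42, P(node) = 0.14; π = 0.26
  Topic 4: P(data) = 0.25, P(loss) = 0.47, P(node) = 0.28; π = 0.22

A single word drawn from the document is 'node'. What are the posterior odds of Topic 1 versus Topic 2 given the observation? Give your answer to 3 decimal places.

The posterior odds equal the prior odds times the likelihood ratio: (P(Z=i)/P(Z=j))·(f_i(x)/f_j(x)).
Evaluate each component's likelihood at the observed value:
  p_1 = 0.51
  p_2 = 0.56
  p_3 = 0.14
  p_4 = 0.28
Posterior odds = (P(Z=1)·p_1) / (P(Z=2)·p_2) = (0.27·0.51) / (0.25·0.56) = 0.1377 / 0.14 ≈ 0.984

0.984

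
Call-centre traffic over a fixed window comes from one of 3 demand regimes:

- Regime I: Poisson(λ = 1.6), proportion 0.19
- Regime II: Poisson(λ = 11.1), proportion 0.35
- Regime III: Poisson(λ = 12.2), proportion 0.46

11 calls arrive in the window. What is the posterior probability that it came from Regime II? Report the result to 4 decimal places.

0.4470

By Bayes' theorem, P(k | x) = π_k f_k(x) / Σ_j π_j f_j(x).
Component likelihoods at x = 11 calls:
  p_I = 8.89801e-07
  p_II = 0.119324
  p_III = 0.112308
Unnormalised posteriors:
  π_I·p_I = 0.19 × 8.89801e-07 = 1.69062e-07
  π_II·p_II = 0.35 × 0.119324 = 0.0417634
  π_III·p_III = 0.46 × 0.112308 = 0.0516616
Marginal: 1.69062e-07 + 0.0417634 + 0.0516616 = 0.0934252
P(Regime II | x) ≈ 0.4470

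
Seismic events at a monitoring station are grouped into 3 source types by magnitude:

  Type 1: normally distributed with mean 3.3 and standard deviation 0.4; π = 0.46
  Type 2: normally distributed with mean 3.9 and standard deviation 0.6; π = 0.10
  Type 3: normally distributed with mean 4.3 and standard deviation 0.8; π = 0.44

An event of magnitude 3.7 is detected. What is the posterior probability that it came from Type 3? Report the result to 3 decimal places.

0.327

P(component k | x) = P(Z=k)·f_k(x) / marginal(x), where marginal(x) = Σ_j P(Z=j)·f_j(x).
Evaluate each component's likelihood at the observed value:
  f_1 = 0.604927
  f_2 = 0.628972
  f_3 = 0.376422
Unnormalised posteriors:
  P(Z=1)·f_1 = 0.46 × 0.604927 = 0.278266
  P(Z=2)·f_2 = 0.10 × 0.628972 = 0.0628972
  P(Z=3)·f_3 = 0.44 × 0.376422 = 0.165626
Normaliser: 0.278266 + 0.0628972 + 0.165626 = 0.506789
P(Type 3 | x) = 0.165626 / 0.506789 ≈ 0.327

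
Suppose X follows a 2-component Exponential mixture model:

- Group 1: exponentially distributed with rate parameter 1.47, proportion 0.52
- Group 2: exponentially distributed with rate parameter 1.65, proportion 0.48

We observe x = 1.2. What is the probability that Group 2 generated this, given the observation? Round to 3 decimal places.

The responsibility of component k is w_k f_k(x) divided by Σ_j w_j f_j(x).
Component likelihoods at x = 1.2:
  L_1 = 0.251896
  L_2 = 0.227814
Multiply by the mixture weights:
  w_1·L_1 = 0.52 × 0.251896 = 0.130986
  w_2·L_2 = 0.48 × 0.227814 = 0.109351
Sum: 0.130986 + 0.109351 = 0.240337
Responsibility of Group 2: 0.109351 / 0.240337 ≈ 0.455

0.455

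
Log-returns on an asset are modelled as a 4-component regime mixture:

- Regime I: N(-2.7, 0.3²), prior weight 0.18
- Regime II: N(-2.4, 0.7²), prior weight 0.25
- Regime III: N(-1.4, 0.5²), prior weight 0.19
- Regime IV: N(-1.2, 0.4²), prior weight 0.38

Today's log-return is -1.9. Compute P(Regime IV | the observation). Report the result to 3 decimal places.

0.282

By Bayes' theorem, P(k | x) = P(Z=k) f_k(x) / Σ_j P(Z=j) f_j(x).
Evaluate each component's likelihood at the observed value:
  f_I = 0.0379866
  f_II = 0.441593
  f_III = 0.483941
  f_IV = 0.215693
Prior × likelihood for each component:
  P(Z=I)·f_I = 0.18 × 0.0379866 = 0.00683759
  P(Z=II)·f_II = 0.25 × 0.441593 = 0.110398
  P(Z=III)·f_III = 0.19 × 0.483941 = 0.0919489
  P(Z=IV)·f_IV = 0.38 × 0.215693 = 0.0819635
Marginal: 0.00683759 + 0.110398 + 0.0919489 + 0.0819635 = 0.291148
So the posterior for Regime IV is 0.0819635 / 0.291148 ≈ 0.282.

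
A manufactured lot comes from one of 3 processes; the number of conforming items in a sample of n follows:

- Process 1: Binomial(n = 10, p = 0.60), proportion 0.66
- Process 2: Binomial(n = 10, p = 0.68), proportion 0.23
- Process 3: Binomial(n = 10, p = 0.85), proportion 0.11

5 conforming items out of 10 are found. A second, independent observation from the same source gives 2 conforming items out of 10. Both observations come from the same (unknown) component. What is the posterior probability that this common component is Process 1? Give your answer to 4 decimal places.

P(component k | x) = w_k·f_k(x) / marginal(x), where marginal(x) = Σ_j w_j·f_j(x).
Since both observations come from the same component, the likelihood for component k is f_k(x₁)·f_k(x₂).
  p_1 = [C(10,5)·0.60^5·0.40^5 = 252·0.07776·0.01024 = 0.200658] × [0.0106168] = 0.00213035
  p_2 = [C(10,5)·0.68^5·0.32^5 = 252·0.145393·0.00335544 = 0.122941] × [0.00228786] = 0.000281271
  p_3 = [C(10,5)·0.85^5·0.15^5 = 252·0.443705·7.59375e-05 = 0.00849086] × [8.3326e-06] = 7.07509e-08
Unnormalised posteriors:
  w_1·p_1 = 0.66 × 0.00213035 = 0.00140603
  w_2·p_2 = 0.23 × 0.000281271 = 6.46924e-05
  w_3·p_3 = 0.11 × 7.07509e-08 = 7.7826e-09
Normaliser: 0.00140603 + 6.46924e-05 + 7.7826e-09 = 0.00147073
So the posterior for Process 1 is 0.00140603 / 0.00147073 ≈ 0.9560.

0.9560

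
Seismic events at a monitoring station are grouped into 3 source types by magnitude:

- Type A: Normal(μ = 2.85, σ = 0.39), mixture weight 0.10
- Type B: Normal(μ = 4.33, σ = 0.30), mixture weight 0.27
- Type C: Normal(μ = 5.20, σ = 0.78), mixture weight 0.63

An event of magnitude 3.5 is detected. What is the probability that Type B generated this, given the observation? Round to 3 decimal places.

Apply Bayes' rule: the posterior for each component is proportional to its prior times its likelihood at x.
Evaluate each component's likelihood at the observed value:
  p_A = 0.25507
  p_B = 0.0289499
  p_C = 0.0475697
Prior × likelihood for each component:
  π_A·p_A = 0.10 × 0.25507 = 0.025507
  π_B·p_B = 0.27 × 0.0289499 = 0.00781648
  π_C·p_C = 0.63 × 0.0475697 = 0.0299689
Marginal: 0.025507 + 0.00781648 + 0.0299689 = 0.0632923
P(Type B | the observation) = 0.00781648 / 0.0632923 ≈ 0.123

0.123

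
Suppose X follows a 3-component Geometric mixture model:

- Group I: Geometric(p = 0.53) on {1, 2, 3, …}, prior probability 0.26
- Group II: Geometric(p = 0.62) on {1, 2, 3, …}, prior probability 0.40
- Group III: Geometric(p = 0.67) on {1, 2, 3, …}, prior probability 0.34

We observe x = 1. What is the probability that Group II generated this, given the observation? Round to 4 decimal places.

The responsibility of component k is w_k f_k(x) divided by Σ_j w_j f_j(x).
Evaluate each component's likelihood at the observed value:
  L_I = 0.53
  L_II = 0.62
  L_III = 0.67
Weight by the priors:
  w_I·L_I = 0.26 × 0.53 = 0.1378
  w_II·L_II = 0.40 × 0.62 = 0.248
  w_III·L_III = 0.34 × 0.67 = 0.2278
Marginal: 0.1378 + 0.248 + 0.2278 = 0.6136
So the posterior for Group II is 0.248 / 0.6136 ≈ 0.4042.

0.4042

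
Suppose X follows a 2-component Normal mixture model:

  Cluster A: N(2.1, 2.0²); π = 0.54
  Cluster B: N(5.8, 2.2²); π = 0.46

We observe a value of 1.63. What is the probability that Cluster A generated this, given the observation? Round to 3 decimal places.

By Bayes' theorem, P(k | x) = π_k f_k(x) / Σ_j π_j f_j(x).
Component likelihoods at x = 1.63:
  p_A = (1/(2.0·√(2π)))·exp(−(1.63−2.1)²/(2·2.0²)) = 0.199471·exp(-0.02761) = 0.194039
  p_B = (1/(2.2·√(2π)))·exp(−(1.63−5.8)²/(2·2.2²)) = 0.181337·exp(-1.79637) = 0.0300838
Weight by the priors:
  π_A·p_A = 0.54 × 0.194039 = 0.104781
  π_B·p_B = 0.46 × 0.0300838 = 0.0138385
Sum: 0.104781 + 0.0138385 = 0.118619
So the posterior for Cluster A is 0.104781 / 0.118619 ≈ 0.883.

0.883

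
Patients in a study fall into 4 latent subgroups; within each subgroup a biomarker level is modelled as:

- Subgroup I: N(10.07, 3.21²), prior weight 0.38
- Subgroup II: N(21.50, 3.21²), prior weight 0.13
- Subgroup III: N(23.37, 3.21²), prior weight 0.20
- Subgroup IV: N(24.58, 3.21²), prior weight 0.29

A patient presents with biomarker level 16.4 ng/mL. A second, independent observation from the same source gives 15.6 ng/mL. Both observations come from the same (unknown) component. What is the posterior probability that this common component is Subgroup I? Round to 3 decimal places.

Apply Bayes' rule: the posterior for each component is proportional to its prior times its likelihood at x.
Since both observations come from the same component, the likelihood for component k is f_k(x₁)·f_k(x₂).
  p_I = [(1/(3.21·√(2π)))·exp(−(16.4−10.07)²/(2·3.21²)) = 0.124281·exp(-1.94432) = 0.0177827] × [0.0281804] = 0.000501124
  p_II = [(1/(3.21·√(2π)))·exp(−(16.4−21.50)²/(2·3.21²)) = 0.124281·exp(-1.26212) = 0.0351782] × [0.0229522] = 0.000807416
  p_III = [(1/(3.21·√(2π)))·exp(−(16.4−23.37)²/(2·3.21²)) = 0.124281·exp(-2.35736) = 0.0117657] × [0.00663918] = 7.81146e-05
  p_IV = [(1/(3.21·√(2π)))·exp(−(16.4−24.58)²/(2·3.21²)) = 0.124281·exp(-3.24688) = 0.00483395] × [0.00248313] = 1.20033e-05
Unnormalised posteriors:
  π_I·p_I = 0.38 × 0.000501124 = 0.000190427
  π_II·p_II = 0.13 × 0.000807416 = 0.000104964
  π_III·p_III = 0.20 × 7.81146e-05 = 1.56229e-05
  π_IV·p_IV = 0.29 × 1.20033e-05 = 3.48097e-06
Normaliser: 0.000190427 + 0.000104964 + 1.56229e-05 + 3.48097e-06 = 0.000314495
P(Subgroup I | data) = 0.000190427 / 0.000314495 ≈ 0.606

0.606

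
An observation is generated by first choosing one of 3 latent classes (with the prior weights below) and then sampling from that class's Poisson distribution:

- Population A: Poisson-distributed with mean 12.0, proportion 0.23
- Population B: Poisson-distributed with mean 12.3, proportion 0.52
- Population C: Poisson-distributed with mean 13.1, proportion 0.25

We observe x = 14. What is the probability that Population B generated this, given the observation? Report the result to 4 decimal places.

0.5143

P(component k | x) = w_k·f_k(x) / marginal(x), where marginal(x) = Σ_j w_j·f_j(x).
Component likelihoods at x = 14:
  f_A = 0.0904889
  f_B = 0.0947199
  f_C = 0.102833
Weight by the priors:
  w_A·f_A = 0.23 × 0.0904889 = 0.0208124
  w_B·f_B = 0.52 × 0.0947199 = 0.0492543
  w_C·f_C = 0.25 × 0.102833 = 0.0257082
Denominator: 0.0208124 + 0.0492543 + 0.0257082 = 0.095775
P(Population B | data) ≈ 0.5143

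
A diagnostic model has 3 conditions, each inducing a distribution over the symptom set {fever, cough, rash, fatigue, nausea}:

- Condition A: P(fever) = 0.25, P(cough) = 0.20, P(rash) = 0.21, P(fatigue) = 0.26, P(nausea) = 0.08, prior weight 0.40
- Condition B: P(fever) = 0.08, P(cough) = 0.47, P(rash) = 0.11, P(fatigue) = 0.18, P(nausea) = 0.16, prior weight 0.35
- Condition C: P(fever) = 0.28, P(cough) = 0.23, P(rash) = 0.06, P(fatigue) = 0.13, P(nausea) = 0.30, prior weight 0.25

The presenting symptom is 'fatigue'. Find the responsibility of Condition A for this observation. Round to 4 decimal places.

0.5213

By Bayes' theorem, P(k | x) = w_k f_k(x) / Σ_j w_j f_j(x).
Evaluate each component's likelihood at the observed value:
  L_A = 0.26
  L_B = 0.18
  L_C = 0.13
Weight by the priors:
  w_A·L_A = 0.40 × 0.26 = 0.104
  w_B·L_B = 0.35 × 0.18 = 0.063
  w_C·L_C = 0.25 × 0.13 = 0.0325
Denominator: 0.104 + 0.063 + 0.0325 = 0.1995
Responsibility of Condition A: 0.104 / 0.1995 ≈ 0.5213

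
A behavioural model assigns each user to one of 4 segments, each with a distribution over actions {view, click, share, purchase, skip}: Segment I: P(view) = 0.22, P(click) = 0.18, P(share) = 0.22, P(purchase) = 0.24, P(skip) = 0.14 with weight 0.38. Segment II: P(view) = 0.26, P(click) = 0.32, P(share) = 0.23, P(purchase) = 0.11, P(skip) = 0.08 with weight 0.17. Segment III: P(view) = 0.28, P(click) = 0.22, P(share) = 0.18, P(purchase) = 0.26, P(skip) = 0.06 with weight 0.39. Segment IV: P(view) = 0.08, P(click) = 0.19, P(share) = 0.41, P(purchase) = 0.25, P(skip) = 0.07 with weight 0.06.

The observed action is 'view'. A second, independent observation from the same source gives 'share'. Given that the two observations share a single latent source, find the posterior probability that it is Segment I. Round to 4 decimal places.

0.3665

Posterior ∝ prior × likelihood, so P(k | x) ∝ π_k f_k(x); normalise over all components.
Since both observations come from the same component, the likelihood for component k is f_k(x₁)·f_k(x₂).
  L_I = [0.22] × [0.22] = 0.0484
  L_II = [0.26] × [0.23] = 0.0598
  L_III = [0.28] × [0.18] = 0.0504
  L_IV = [0.08] × [0.41] = 0.0328
Prior × likelihood for each component:
  π_I·L_I = 0.38 × 0.0484 = 0.018392
  π_II·L_II = 0.17 × 0.0598 = 0.010166
  π_III·L_III = 0.39 × 0.0504 = 0.019656
  π_IV·L_IV = 0.06 × 0.0328 = 0.001968
Marginal: 0.018392 + 0.010166 + 0.019656 + 0.001968 = 0.050182
Responsibility of Segment I: 0.018392 / 0.050182 ≈ 0.3665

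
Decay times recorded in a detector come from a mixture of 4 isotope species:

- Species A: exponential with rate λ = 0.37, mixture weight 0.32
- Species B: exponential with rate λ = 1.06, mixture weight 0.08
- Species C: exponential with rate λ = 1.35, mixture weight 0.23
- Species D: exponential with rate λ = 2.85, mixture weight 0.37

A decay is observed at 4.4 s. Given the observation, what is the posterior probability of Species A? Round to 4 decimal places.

0.9348

By Bayes' theorem, P(k | x) = w_k f_k(x) / Σ_j w_j f_j(x).
Evaluate each component's likelihood at the observed value:
  L_A = 0.0726391
  L_B = 0.00999439
  L_C = 0.00355324
  L_D = 1.02045e-05
Weight by the priors:
  w_A·L_A = 0.32 × 0.0726391 = 0.0232445
  w_B·L_B = 0.08 × 0.00999439 = 0.000799551
  w_C·L_C = 0.23 × 0.00355324 = 0.000817245
  w_D·L_D = 0.37 × 1.02045e-05 = 3.77567e-06
Normaliser: 0.0232445 + 0.000799551 + 0.000817245 + 3.77567e-06 = 0.0248651
P(Species A | 4.4 s) ≈ 0.9348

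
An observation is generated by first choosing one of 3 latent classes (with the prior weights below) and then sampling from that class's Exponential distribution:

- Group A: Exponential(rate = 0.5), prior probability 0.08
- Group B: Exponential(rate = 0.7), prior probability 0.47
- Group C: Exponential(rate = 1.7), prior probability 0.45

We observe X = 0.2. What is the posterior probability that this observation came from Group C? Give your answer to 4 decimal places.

By Bayes' theorem, P(k | x) = π_k f_k(x) / Σ_j π_j f_j(x).
Component likelihoods at x = 0.2:
  f_A = 0.5·e^(−0.5·0.2) = 0.5·e^(−0.1000) = 0.452419
  f_B = 0.7·e^(−0.7·0.2) = 0.7·e^(−0.1400) = 0.608551
  f_C = 1.7·e^(−1.7·0.2) = 1.7·e^(−0.3400) = 1.21001
Prior × likelihood for each component:
  π_A·f_A = 0.08 × 0.452419 = 0.0361935
  π_B·f_B = 0.47 × 0.608551 = 0.286019
  π_C·f_C = 0.45 × 1.21001 = 0.544504
Normaliser: 0.0361935 + 0.286019 + 0.544504 = 0.866717
So the posterior for Group C is 0.544504 / 0.866717 ≈ 0.6282.

0.6282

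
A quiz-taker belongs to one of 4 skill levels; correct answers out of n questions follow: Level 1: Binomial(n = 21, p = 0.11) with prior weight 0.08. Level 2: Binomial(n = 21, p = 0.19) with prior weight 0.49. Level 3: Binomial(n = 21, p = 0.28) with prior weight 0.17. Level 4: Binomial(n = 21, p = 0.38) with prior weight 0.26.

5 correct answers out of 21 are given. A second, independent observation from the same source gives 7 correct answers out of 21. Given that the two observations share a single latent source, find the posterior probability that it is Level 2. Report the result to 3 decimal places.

0.359

By Bayes' theorem, P(k | x) = P(Z=k) f_k(x) / Σ_j P(Z=j) f_j(x).
Since both observations come from the same component, the likelihood for component k is f_k(x₁)·f_k(x₂).
  p_1 = [0.0507863] × [0.00443317] = 0.000225144
  p_2 = [0.17301] × [0.0543964] = 0.00941113
  p_3 = [0.182664] × [0.157858] = 0.028835
  p_4 = [0.0768649] × [0.164996] = 0.0126824
Weight by the priors:
  P(Z=1)·p_1 = 0.08 × 0.000225144 = 1.80115e-05
  P(Z=2)·p_2 = 0.49 × 0.00941113 = 0.00461145
  P(Z=3)·p_3 = 0.17 × 0.028835 = 0.00490194
  P(Z=4)·p_4 = 0.26 × 0.0126824 = 0.00329743
Sum: 1.80115e-05 + 0.00461145 + 0.00490194 + 0.00329743 = 0.0128288
Responsibility of Level 2: 0.00461145 / 0.0128288 ≈ 0.359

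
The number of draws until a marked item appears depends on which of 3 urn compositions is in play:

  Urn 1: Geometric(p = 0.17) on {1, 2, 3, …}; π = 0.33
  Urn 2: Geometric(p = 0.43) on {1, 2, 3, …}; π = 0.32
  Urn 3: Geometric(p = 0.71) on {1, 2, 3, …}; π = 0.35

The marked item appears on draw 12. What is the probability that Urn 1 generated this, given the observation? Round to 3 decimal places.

Apply Bayes' rule: the posterior for each component is proportional to its prior times its likelihood at x.
Geometric probabilities:
  p_1 = 0.17·(1−0.17)^11 = 0.17·0.128783 = 0.0218931
  p_2 = 0.43·(1−0.43)^11 = 0.43·0.00206359 = 0.000887344
  p_3 = 0.71·(1−0.71)^11 = 0.71·1.22005e-06 = 8.66236e-07
Unnormalised posteriors:
  w_1·p_1 = 0.33 × 0.0218931 = 0.00722473
  w_2·p_2 = 0.32 × 0.000887344 = 0.00028395
  w_3·p_3 = 0.35 × 8.66236e-07 = 3.03183e-07
Evidence: 0.00722473 + 0.00028395 + 3.03183e-07 = 0.00750899
P(Urn 1 | 12) = 0.00722473 / 0.00750899 ≈ 0.962

0.962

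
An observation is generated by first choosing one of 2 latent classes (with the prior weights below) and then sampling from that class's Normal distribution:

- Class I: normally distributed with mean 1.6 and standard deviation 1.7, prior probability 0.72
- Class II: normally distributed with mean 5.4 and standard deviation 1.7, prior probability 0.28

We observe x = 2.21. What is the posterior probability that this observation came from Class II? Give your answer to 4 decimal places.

0.0666

P(component k | x) = π_k·f_k(x) / marginal(x), where marginal(x) = Σ_j π_j·f_j(x).
Component likelihoods at x = 2.21:
  p_I = 0.22004
  p_II = 0.0403511
Weight by the priors:
  π_I·p_I = 0.72 × 0.22004 = 0.158429
  π_II·p_II = 0.28 × 0.0403511 = 0.0112983
Marginal: 0.158429 + 0.0112983 = 0.169727
Responsibility of Class II: 0.0112983 / 0.169727 ≈ 0.0666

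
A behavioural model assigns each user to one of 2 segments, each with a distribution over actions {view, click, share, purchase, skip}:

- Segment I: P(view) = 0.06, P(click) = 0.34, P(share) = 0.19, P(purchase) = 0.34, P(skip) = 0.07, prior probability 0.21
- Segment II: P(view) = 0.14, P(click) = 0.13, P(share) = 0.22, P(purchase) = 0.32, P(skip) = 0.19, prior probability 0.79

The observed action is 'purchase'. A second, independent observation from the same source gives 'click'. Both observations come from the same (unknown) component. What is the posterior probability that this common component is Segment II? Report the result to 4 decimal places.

0.5751

Apply Bayes' rule: the posterior for each component is proportional to its prior times its likelihood at x.
Since both observations come from the same component, the likelihood for component k is f_k(x₁)·f_k(x₂).
  p_I = [P(purchase | comp) = 0.34] × [0.34] = 0.1156
  p_II = [P(purchase | comp) = 0.32] × [0.13] = 0.0416
Weight by the priors:
  π_I·p_I = 0.21 × 0.1156 = 0.024276
  π_II·p_II = 0.79 × 0.0416 = 0.032864
Sum: 0.024276 + 0.032864 = 0.05714
So the posterior for Segment II is 0.032864 / 0.05714 ≈ 0.5751.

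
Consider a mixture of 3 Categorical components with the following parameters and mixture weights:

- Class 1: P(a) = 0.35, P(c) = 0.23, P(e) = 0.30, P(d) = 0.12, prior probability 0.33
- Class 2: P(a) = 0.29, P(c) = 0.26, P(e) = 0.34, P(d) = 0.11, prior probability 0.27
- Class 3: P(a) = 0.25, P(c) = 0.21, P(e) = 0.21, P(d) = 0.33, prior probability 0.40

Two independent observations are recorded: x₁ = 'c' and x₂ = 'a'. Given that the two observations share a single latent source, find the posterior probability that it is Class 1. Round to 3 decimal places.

The responsibility of component k is P(Z=k) f_k(x) divided by Σ_j P(Z=j) f_j(x).
Since both observations come from the same component, the likelihood for component k is f_k(x₁)·f_k(x₂).
  L_1 = [P(c | comp) = 0.23] × [0.35] = 0.0805
  L_2 = [P(c | comp) = 0.26] × [0.29] = 0.0754
  L_3 = [P(c | comp) = 0.21] × [0.25] = 0.0525
Weight by the priors:
  P(Z=1)·L_1 = 0.33 × 0.0805 = 0.026565
  P(Z=2)·L_2 = 0.27 × 0.0754 = 0.020358
  P(Z=3)·L_3 = 0.40 × 0.0525 = 0.021
Denominator: 0.026565 + 0.020358 + 0.021 = 0.067923
So the posterior for Class 1 is 0.026565 / 0.067923 ≈ 0.391.

0.391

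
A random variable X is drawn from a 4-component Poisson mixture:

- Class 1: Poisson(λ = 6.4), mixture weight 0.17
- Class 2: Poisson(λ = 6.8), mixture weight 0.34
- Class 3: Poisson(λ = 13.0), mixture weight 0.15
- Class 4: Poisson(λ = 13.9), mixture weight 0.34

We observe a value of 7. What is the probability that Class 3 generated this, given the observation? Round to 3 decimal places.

0.049

P(component k | x) = π_k·f_k(x) / marginal(x), where marginal(x) = Σ_j π_j·f_j(x).
Component likelihoods at x = 7:
  f_1 = 0.144992
  f_2 = 0.148569
  f_3 = 0.0281413
  f_4 = 0.0182802
Unnormalised posteriors:
  π_1·f_1 = 0.17 × 0.144992 = 0.0246487
  π_2·f_2 = 0.34 × 0.148569 = 0.0505136
  π_3·f_3 = 0.15 × 0.0281413 = 0.0042212
  π_4·f_4 = 0.34 × 0.0182802 = 0.00621525
Marginal: 0.0246487 + 0.0505136 + 0.0042212 + 0.00621525 = 0.0855987
P(Class 3 | x) = 0.0042212 / 0.0855987 ≈ 0.049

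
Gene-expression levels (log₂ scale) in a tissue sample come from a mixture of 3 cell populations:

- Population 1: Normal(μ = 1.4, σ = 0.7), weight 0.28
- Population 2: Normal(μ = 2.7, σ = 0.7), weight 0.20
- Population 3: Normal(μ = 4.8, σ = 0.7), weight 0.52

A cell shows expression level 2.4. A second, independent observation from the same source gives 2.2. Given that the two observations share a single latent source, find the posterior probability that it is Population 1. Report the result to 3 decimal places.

The responsibility of component k is π_k f_k(x) divided by Σ_j π_j f_j(x).
Since both observations come from the same component, the likelihood for component k is f_k(x₁)·f_k(x₂).
  f_1 = [0.205426] × [0.296614] = 0.060932
  f_2 = [0.51991] × [0.441593] = 0.229589
  f_3 = [0.0015967] × [0.000575528] = 9.18947e-07
Prior × likelihood for each component:
  π_1·f_1 = 0.28 × 0.060932 = 0.017061
  π_2·f_2 = 0.20 × 0.229589 = 0.0459177
  π_3·f_3 = 0.52 × 9.18947e-07 = 4.77852e-07
Evidence: 0.017061 + 0.0459177 + 4.77852e-07 = 0.0629792
So the posterior for Population 1 is 0.017061 / 0.0629792 ≈ 0.271.

0.271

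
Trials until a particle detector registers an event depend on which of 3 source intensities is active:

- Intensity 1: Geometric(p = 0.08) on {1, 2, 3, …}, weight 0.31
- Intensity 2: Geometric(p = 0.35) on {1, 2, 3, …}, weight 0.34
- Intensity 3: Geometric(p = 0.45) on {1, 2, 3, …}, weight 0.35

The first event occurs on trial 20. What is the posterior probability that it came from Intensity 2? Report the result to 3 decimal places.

By Bayes' theorem, P(k | x) = P(Z=k) f_k(x) / Σ_j P(Z=j) f_j(x).
Evaluate each component's likelihood at the observed value:
  f_1 = 0.0164081
  f_2 = 9.75937e-05
  f_3 = 5.24933e-06
Weight by the priors:
  P(Z=1)·f_1 = 0.31 × 0.0164081 = 0.00508652
  P(Z=2)·f_2 = 0.34 × 9.75937e-05 = 3.31819e-05
  P(Z=3)·f_3 = 0.35 × 5.24933e-06 = 1.83726e-06
Sum: 0.00508652 + 3.31819e-05 + 1.83726e-06 = 0.00512153
P(Intensity 2 | data) ≈ 0.006

0.006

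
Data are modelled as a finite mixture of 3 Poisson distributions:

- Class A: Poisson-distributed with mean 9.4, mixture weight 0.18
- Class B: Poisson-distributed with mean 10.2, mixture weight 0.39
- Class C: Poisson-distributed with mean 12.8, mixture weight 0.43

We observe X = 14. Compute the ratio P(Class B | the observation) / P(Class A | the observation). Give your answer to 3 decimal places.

3.055

Only the two components matter; the odds are (w_i f_i(x)) / (w_j f_j(x)).
Evaluate each component's likelihood at the observed value:
  f_A = e^(−9.4)·9.4^14/14! = 0.0399037
  f_B = e^(−10.2)·10.2^14/14! = 0.0562588
  f_C = e^(−12.8)·12.8^14/14! = 0.10036
Odds = (0.39/0.18) × (0.0562588/0.0399037) = 2.16667 × 1.40986 ≈ 3.055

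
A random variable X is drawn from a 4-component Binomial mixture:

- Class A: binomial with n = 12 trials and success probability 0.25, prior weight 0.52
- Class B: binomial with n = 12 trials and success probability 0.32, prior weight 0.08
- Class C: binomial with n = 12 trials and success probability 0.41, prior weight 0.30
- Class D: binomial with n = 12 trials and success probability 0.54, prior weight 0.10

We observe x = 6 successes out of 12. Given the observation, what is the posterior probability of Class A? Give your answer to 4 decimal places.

0.1970

By Bayes' theorem, P(k | x) = π_k f_k(x) / Σ_j π_j f_j(x).
Evaluate each component's likelihood at the observed value:
  p_A = C(12,6)·0.25^6·0.75^6 = 924·0.000244141·0.177979 = 0.0401495
  p_B = C(12,6)·0.32^6·0.68^6 = 924·0.00107374·0.0988675 = 0.0980901
  p_C = C(12,6)·0.41^6·0.59^6 = 924·0.0047501·0.0421805 = 0.185134
  p_D = C(12,6)·0.54^6·0.46^6 = 924·0.0247949·0.0094743 = 0.217061
Unnormalised posteriors:
  π_A·p_A = 0.52 × 0.0401495 = 0.0208777
  π_B·p_B = 0.08 × 0.0980901 = 0.00784721
  π_C·p_C = 0.30 × 0.185134 = 0.0555403
  π_D·p_D = 0.10 × 0.217061 = 0.0217061
Denominator: 0.0208777 + 0.00784721 + 0.0555403 + 0.0217061 = 0.105971
P(Class A | 6 successes out of 12) ≈ 0.1970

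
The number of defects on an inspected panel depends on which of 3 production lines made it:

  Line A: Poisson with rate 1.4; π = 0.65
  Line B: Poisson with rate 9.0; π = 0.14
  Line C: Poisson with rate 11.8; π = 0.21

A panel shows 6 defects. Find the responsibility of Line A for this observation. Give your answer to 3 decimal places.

0.082

Apply Bayes' rule: the posterior for each component is proportional to its prior times its likelihood at x.
Component likelihoods at x = 6 defects:
  L_A = e^(−1.4)·1.4^6/6! = 0.00257883
  L_B = e^(−9.0)·9.0^6/6! = 0.0910903
  L_C = e^(−11.8)·11.8^6/6! = 0.0281374
Weight by the priors:
  π_A·L_A = 0.65 × 0.00257883 = 0.00167624
  π_B·L_B = 0.14 × 0.0910903 = 0.0127526
  π_C·L_C = 0.21 × 0.0281374 = 0.00590886
Evidence: 0.00167624 + 0.0127526 + 0.00590886 = 0.0203378
Responsibility of Line A: 0.00167624 / 0.0203378 ≈ 0.082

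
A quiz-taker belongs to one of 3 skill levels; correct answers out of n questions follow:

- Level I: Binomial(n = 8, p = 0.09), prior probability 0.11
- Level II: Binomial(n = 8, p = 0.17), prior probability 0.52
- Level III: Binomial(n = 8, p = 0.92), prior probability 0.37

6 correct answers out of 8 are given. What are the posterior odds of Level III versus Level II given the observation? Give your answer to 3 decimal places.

166.056

The posterior odds equal the prior odds times the likelihood ratio: (P(Z=i)/P(Z=j))·(f_i(x)/f_j(x)).
Evaluate each component's likelihood at the observed value:
  p_I = 1.23224e-05
  p_II = 0.000465594
  p_III = 0.108659
Posterior odds = (P(Z=III)·p_III) / (P(Z=II)·p_II) = (0.37·0.108659) / (0.52·0.000465594) = 0.0402038 / 0.000242109 ≈ 166.056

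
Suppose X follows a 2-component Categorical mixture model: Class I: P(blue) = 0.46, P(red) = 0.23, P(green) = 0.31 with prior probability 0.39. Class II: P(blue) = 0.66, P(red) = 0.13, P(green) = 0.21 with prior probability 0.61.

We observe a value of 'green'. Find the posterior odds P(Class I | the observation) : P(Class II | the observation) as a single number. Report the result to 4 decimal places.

Since P(k|x) ∝ P(Z=k) f_k(x), the posterior odds are P(Z=i) f_i(x) / (P(Z=j) f_j(x)).
Categorical probabilities:
  p_I = P(green | comp) = 0.31
  p_II = P(green | comp) = 0.21
0.1209 / 0.1281 ≈ 0.9438

0.9438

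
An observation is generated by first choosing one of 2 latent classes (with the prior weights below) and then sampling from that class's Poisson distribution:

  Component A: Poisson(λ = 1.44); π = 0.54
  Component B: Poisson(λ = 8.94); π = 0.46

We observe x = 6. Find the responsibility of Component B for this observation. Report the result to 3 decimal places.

0.964

P(component k | x) = π_k·f_k(x) / marginal(x), where marginal(x) = Σ_j π_j·f_j(x).
Component likelihoods at x = 6:
  f_A = e^(−1.44)·1.44^6/6! = 0.00293399
  f_B = e^(−8.94)·8.94^6/6! = 0.092918
Prior × likelihood for each component:
  π_A·f_A = 0.54 × 0.00293399 = 0.00158435
  π_B·f_B = 0.46 × 0.092918 = 0.0427423
Marginal: 0.00158435 + 0.0427423 = 0.0443266
So the posterior for Component B is 0.0427423 / 0.0443266 ≈ 0.964.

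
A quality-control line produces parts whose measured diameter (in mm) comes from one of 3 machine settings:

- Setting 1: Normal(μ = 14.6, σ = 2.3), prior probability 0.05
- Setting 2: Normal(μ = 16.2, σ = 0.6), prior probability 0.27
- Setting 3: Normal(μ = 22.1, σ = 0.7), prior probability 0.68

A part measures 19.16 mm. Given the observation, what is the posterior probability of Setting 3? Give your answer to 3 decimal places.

The responsibility of component k is P(Z=k) f_k(x) divided by Σ_j P(Z=j) f_j(x).
Component likelihoods at x = 19.16 mm:
  f_1 = (1/(2.3·√(2π)))·exp(−(19.16−14.6)²/(2·2.3²)) = 0.173453·exp(-1.96537) = 0.0243015
  f_2 = (1/(0.6·√(2π)))·exp(−(19.16−16.2)²/(2·0.6²)) = 0.664904·exp(-12.16889) = 3.45046e-06
  f_3 = (1/(0.7·√(2π)))·exp(−(19.16−22.1)²/(2·0.7²)) = 0.569918·exp(-8.82000) = 8.42044e-05
Unnormalised posteriors:
  P(Z=1)·f_1 = 0.05 × 0.0243015 = 0.00121508
  P(Z=2)·f_2 = 0.27 × 3.45046e-06 = 9.31625e-07
  P(Z=3)·f_3 = 0.68 × 8.42044e-05 = 5.7259e-05
Marginal: 0.00121508 + 9.31625e-07 + 5.7259e-05 = 0.00127327
So the posterior for Setting 3 is 5.7259e-05 / 0.00127327 ≈ 0.045.

0.045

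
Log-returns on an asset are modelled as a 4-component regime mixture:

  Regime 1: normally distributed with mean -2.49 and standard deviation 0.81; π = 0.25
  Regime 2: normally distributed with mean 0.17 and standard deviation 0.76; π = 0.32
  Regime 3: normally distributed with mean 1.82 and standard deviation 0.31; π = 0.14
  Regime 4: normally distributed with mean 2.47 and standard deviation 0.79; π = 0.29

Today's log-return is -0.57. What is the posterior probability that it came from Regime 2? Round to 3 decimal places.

Posterior ∝ prior × likelihood, so P(k | x) ∝ P(Z=k) f_k(x); normalise over all components.
Evaluate each component's likelihood at the observed value:
  f_1 = 0.0296722
  f_2 = 0.326759
  f_3 = 1.59407e-13
  f_4 = 0.000307462
Unnormalised posteriors:
  P(Z=1)·f_1 = 0.25 × 0.0296722 = 0.00741805
  P(Z=2)·f_2 = 0.32 × 0.326759 = 0.104563
  P(Z=3)·f_3 = 0.14 × 1.59407e-13 = 2.23169e-14
  P(Z=4)·f_4 = 0.29 × 0.000307462 = 8.91641e-05
Sum: 0.00741805 + 0.104563 + 2.23169e-14 + 8.91641e-05 = 0.11207
P(Regime 2 | the observation) = 0.104563 / 0.11207 ≈ 0.933

0.933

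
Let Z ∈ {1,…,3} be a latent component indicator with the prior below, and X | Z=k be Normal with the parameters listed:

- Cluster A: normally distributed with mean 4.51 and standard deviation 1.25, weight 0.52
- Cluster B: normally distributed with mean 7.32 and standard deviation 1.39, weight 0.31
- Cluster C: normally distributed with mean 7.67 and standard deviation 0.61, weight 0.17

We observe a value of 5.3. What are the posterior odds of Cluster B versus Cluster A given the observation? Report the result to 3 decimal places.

0.228

Posterior odds = (P(Z=i) f_i(x)) / (P(Z=j) f_j(x)); the normalising sum cancels.
Evaluate each component's likelihood at the observed value:
  L_A = 0.261376
  L_B = 0.0998395
  L_C = 0.000344916
0.0309502 / 0.135916 ≈ 0.228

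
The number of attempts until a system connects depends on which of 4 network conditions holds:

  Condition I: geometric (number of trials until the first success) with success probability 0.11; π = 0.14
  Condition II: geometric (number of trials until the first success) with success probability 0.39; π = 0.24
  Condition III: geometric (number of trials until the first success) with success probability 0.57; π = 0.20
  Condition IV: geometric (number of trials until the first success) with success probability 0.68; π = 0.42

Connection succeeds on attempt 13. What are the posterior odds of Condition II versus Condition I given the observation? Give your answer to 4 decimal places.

Since P(k|x) ∝ π_k f_k(x), the posterior odds are π_i f_i(x) / (π_j f_j(x)).
Evaluate each component's likelihood at the observed value:
  L_I = 0.0271689
  L_II = 0.0010352
  L_III = 2.2777e-05
  L_IV = 7.83987e-07
Odds = (0.24/0.14) × (0.0010352/0.0271689) = 1.71429 × 0.0381022 ≈ 0.0653

0.0653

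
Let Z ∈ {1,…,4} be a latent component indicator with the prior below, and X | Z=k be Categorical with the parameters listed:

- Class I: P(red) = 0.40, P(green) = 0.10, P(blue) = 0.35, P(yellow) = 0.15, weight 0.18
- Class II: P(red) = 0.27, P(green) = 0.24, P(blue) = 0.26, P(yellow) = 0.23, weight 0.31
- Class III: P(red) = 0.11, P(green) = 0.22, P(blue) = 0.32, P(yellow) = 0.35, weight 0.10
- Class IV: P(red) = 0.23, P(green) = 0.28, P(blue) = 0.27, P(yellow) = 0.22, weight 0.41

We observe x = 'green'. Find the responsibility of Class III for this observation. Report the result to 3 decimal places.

0.096

P(component k | x) = w_k·f_k(x) / marginal(x), where marginal(x) = Σ_j w_j·f_j(x).
Categorical probabilities:
  f_I = P(green | comp) = 0.10
  f_II = P(green | comp) = 0.24
  f_III = P(green | comp) = 0.22
  f_IV = P(green | comp) = 0.28
Prior × likelihood for each component:
  w_I·f_I = 0.18 × 0.1 = 0.018
  w_II·f_II = 0.31 × 0.24 = 0.0744
  w_III·f_III = 0.10 × 0.22 = 0.022
  w_IV·f_IV = 0.41 × 0.28 = 0.1148
Evidence: 0.018 + 0.0744 + 0.022 + 0.1148 = 0.2292
Responsibility of Class III: 0.022 / 0.2292 ≈ 0.096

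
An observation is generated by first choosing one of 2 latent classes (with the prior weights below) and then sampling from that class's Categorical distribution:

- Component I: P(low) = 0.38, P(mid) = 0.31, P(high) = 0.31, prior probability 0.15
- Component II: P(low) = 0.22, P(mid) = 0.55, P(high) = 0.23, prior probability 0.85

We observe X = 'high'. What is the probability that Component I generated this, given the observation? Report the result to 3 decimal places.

The responsibility of component k is π_k f_k(x) divided by Σ_j π_j f_j(x).
Categorical probabilities:
  L_I = P(high | comp) = 0.31
  L_II = P(high | comp) = 0.23
Multiply by the mixture weights:
  π_I·L_I = 0.15 × 0.31 = 0.0465
  π_II·L_II = 0.85 × 0.23 = 0.1955
Sum: 0.0465 + 0.1955 = 0.242
Responsibility of Component I: 0.0465 / 0.242 ≈ 0.192

0.192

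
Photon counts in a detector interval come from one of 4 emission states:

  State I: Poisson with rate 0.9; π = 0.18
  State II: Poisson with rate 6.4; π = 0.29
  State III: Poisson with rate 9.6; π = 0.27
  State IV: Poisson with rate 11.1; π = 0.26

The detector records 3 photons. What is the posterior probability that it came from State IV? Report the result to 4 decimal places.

Posterior ∝ prior × likelihood, so P(k | x) ∝ w_k f_k(x); normalise over all components.
Poisson probabilities:
  L_I = e^(−0.9)·0.9^3/3! = 0.0493982
  L_II = e^(−6.4)·6.4^3/3! = 0.0725945
  L_III = e^(−9.6)·9.6^3/3! = 0.00998701
  L_IV = e^(−11.1)·11.1^3/3! = 0.00344468
Multiply by the mixture weights:
  w_I·L_I = 0.18 × 0.0493982 = 0.00889168
  w_II·L_II = 0.29 × 0.0725945 = 0.0210524
  w_III·L_III = 0.27 × 0.00998701 = 0.00269649
  w_IV·L_IV = 0.26 × 0.00344468 = 0.000895617
Sum: 0.00889168 + 0.0210524 + 0.00269649 + 0.000895617 = 0.0335362
So the posterior for State IV is 0.000895617 / 0.0335362 ≈ 0.0267.

0.0267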